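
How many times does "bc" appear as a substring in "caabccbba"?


Searching for "bc" in "caabccbba"
Scanning each position:
  Position 0: "ca" => no
  Position 1: "aa" => no
  Position 2: "ab" => no
  Position 3: "bc" => MATCH
  Position 4: "cc" => no
  Position 5: "cb" => no
  Position 6: "bb" => no
  Position 7: "ba" => no
Total occurrences: 1

1


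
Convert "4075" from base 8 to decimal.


Input: "4075" in base 8
Positional expansion:
  Digit '4' (value 4) x 8^3 = 2048
  Digit '0' (value 0) x 8^2 = 0
  Digit '7' (value 7) x 8^1 = 56
  Digit '5' (value 5) x 8^0 = 5
Sum = 2109

2109


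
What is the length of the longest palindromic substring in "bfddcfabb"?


Input: "bfddcfabb"
Checking substrings for palindromes:
  [2:4] "dd" (len 2) => palindrome
  [7:9] "bb" (len 2) => palindrome
Longest palindromic substring: "dd" with length 2

2


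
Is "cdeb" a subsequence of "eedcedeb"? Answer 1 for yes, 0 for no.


Check if "cdeb" is a subsequence of "eedcedeb"
Greedy scan:
  Position 0 ('e'): no match needed
  Position 1 ('e'): no match needed
  Position 2 ('d'): no match needed
  Position 3 ('c'): matches sub[0] = 'c'
  Position 4 ('e'): no match needed
  Position 5 ('d'): matches sub[1] = 'd'
  Position 6 ('e'): matches sub[2] = 'e'
  Position 7 ('b'): matches sub[3] = 'b'
All 4 characters matched => is a subsequence

1


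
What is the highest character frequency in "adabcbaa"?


Input: adabcbaa
Character counts:
  'a': 4
  'b': 2
  'c': 1
  'd': 1
Maximum frequency: 4

4


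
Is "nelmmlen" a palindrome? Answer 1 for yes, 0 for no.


Input: nelmmlen
Reversed: nelmmlen
  Compare pos 0 ('n') with pos 7 ('n'): match
  Compare pos 1 ('e') with pos 6 ('e'): match
  Compare pos 2 ('l') with pos 5 ('l'): match
  Compare pos 3 ('m') with pos 4 ('m'): match
Result: palindrome

1


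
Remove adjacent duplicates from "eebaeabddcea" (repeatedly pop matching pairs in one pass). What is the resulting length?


Input: eebaeabddcea
Stack-based adjacent duplicate removal:
  Read 'e': push. Stack: e
  Read 'e': matches stack top 'e' => pop. Stack: (empty)
  Read 'b': push. Stack: b
  Read 'a': push. Stack: ba
  Read 'e': push. Stack: bae
  Read 'a': push. Stack: baea
  Read 'b': push. Stack: baeab
  Read 'd': push. Stack: baeabd
  Read 'd': matches stack top 'd' => pop. Stack: baeab
  Read 'c': push. Stack: baeabc
  Read 'e': push. Stack: baeabce
  Read 'a': push. Stack: baeabcea
Final stack: "baeabcea" (length 8)

8


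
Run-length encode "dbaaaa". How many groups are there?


Input: dbaaaa
Scanning for consecutive runs:
  Group 1: 'd' x 1 (positions 0-0)
  Group 2: 'b' x 1 (positions 1-1)
  Group 3: 'a' x 4 (positions 2-5)
Total groups: 3

3


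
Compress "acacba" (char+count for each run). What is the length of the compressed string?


Input: acacba
Runs:
  'a' x 1 => "a1"
  'c' x 1 => "c1"
  'a' x 1 => "a1"
  'c' x 1 => "c1"
  'b' x 1 => "b1"
  'a' x 1 => "a1"
Compressed: "a1c1a1c1b1a1"
Compressed length: 12

12


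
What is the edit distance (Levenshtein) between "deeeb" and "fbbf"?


Computing edit distance: "deeeb" -> "fbbf"
DP table:
           f    b    b    f
      0    1    2    3    4
  d   1    1    2    3    4
  e   2    2    2    3    4
  e   3    3    3    3    4
  e   4    4    4    4    4
  b   5    5    4    4    5
Edit distance = dp[5][4] = 5

5


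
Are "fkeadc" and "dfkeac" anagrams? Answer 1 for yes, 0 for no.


Strings: "fkeadc", "dfkeac"
Sorted first:  acdefk
Sorted second: acdefk
Sorted forms match => anagrams

1


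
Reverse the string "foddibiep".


Input: foddibiep
Reading characters right to left:
  Position 8: 'p'
  Position 7: 'e'
  Position 6: 'i'
  Position 5: 'b'
  Position 4: 'i'
  Position 3: 'd'
  Position 2: 'd'
  Position 1: 'o'
  Position 0: 'f'
Reversed: peibiddof

peibiddof


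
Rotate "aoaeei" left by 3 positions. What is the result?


Input: "aoaeei", rotate left by 3
First 3 characters: "aoa"
Remaining characters: "eei"
Concatenate remaining + first: "eei" + "aoa" = "eeiaoa"

eeiaoa


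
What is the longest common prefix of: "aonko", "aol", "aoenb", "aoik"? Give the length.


Words: aonko, aol, aoenb, aoik
  Position 0: all 'a' => match
  Position 1: all 'o' => match
  Position 2: ('n', 'l', 'e', 'i') => mismatch, stop
LCP = "ao" (length 2)

2


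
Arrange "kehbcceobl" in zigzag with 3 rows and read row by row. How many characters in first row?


Zigzag "kehbcceobl" into 3 rows:
Placing characters:
  'k' => row 0
  'e' => row 1
  'h' => row 2
  'b' => row 1
  'c' => row 0
  'c' => row 1
  'e' => row 2
  'o' => row 1
  'b' => row 0
  'l' => row 1
Rows:
  Row 0: "kcb"
  Row 1: "ebcol"
  Row 2: "he"
First row length: 3

3


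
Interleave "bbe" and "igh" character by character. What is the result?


Interleaving "bbe" and "igh":
  Position 0: 'b' from first, 'i' from second => "bi"
  Position 1: 'b' from first, 'g' from second => "bg"
  Position 2: 'e' from first, 'h' from second => "eh"
Result: bibgeh

bibgeh


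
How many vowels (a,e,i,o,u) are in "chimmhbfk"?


Input: chimmhbfk
Checking each character:
  'c' at position 0: consonant
  'h' at position 1: consonant
  'i' at position 2: vowel (running total: 1)
  'm' at position 3: consonant
  'm' at position 4: consonant
  'h' at position 5: consonant
  'b' at position 6: consonant
  'f' at position 7: consonant
  'k' at position 8: consonant
Total vowels: 1

1


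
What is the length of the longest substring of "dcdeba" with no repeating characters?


Input: "dcdeba"
Sliding window (track last position of each char):
  Position 0 ('d'): window [0,0] length 1 -- new best
  Position 1 ('c'): window [0,1] length 2 -- new best
  Position 2 ('d'): repeat (last at 0), move window start to 1
  Position 2 ('d'): window [1,2] length 2
  Position 3 ('e'): window [1,3] length 3 -- new best
  Position 4 ('b'): window [1,4] length 4 -- new best
  Position 5 ('a'): window [1,5] length 5 -- new best
Longest substring with no repeats: "cdeba" with length 5

5


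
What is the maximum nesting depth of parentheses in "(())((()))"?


Input: "(())((()))"
Tracking depth:
  Position 0 '(': depth becomes 1
  Position 1 '(': depth becomes 2
  Position 2 ')': depth becomes 1
  Position 3 ')': depth becomes 0
  Position 4 '(': depth becomes 1
  Position 5 '(': depth becomes 2
  Position 6 '(': depth becomes 3
  Position 7 ')': depth becomes 2
  Position 8 ')': depth becomes 1
  Position 9 ')': depth becomes 0
Maximum depth reached: 3

3


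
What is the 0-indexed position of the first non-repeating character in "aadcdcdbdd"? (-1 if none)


Input: aadcdcdbdd
Character frequencies:
  'a': 2
  'b': 1
  'c': 2
  'd': 5
Scanning left to right for freq == 1:
  Position 0 ('a'): freq=2, skip
  Position 1 ('a'): freq=2, skip
  Position 2 ('d'): freq=5, skip
  Position 3 ('c'): freq=2, skip
  Position 4 ('d'): freq=5, skip
  Position 5 ('c'): freq=2, skip
  Position 6 ('d'): freq=5, skip
  Position 7 ('b'): unique! => answer = 7

7


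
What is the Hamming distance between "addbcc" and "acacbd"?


Comparing "addbcc" and "acacbd" position by position:
  Position 0: 'a' vs 'a' => same
  Position 1: 'd' vs 'c' => differ
  Position 2: 'd' vs 'a' => differ
  Position 3: 'b' vs 'c' => differ
  Position 4: 'c' vs 'b' => differ
  Position 5: 'c' vs 'd' => differ
Total differences (Hamming distance): 5

5


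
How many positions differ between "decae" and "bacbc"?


Comparing "decae" and "bacbc" position by position:
  Position 0: 'd' vs 'b' => DIFFER
  Position 1: 'e' vs 'a' => DIFFER
  Position 2: 'c' vs 'c' => same
  Position 3: 'a' vs 'b' => DIFFER
  Position 4: 'e' vs 'c' => DIFFER
Positions that differ: 4

4


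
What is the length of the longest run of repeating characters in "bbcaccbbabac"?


Input: "bbcaccbbabac"
Scanning for longest run:
  Position 1 ('b'): continues run of 'b', length=2
  Position 2 ('c'): new char, reset run to 1
  Position 3 ('a'): new char, reset run to 1
  Position 4 ('c'): new char, reset run to 1
  Position 5 ('c'): continues run of 'c', length=2
  Position 6 ('b'): new char, reset run to 1
  Position 7 ('b'): continues run of 'b', length=2
  Position 8 ('a'): new char, reset run to 1
  Position 9 ('b'): new char, reset run to 1
  Position 10 ('a'): new char, reset run to 1
  Position 11 ('c'): new char, reset run to 1
Longest run: 'b' with length 2

2


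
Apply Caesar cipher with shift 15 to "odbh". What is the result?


Caesar cipher: shift "odbh" by 15
  'o' (pos 14) + 15 = pos 3 = 'd'
  'd' (pos 3) + 15 = pos 18 = 's'
  'b' (pos 1) + 15 = pos 16 = 'q'
  'h' (pos 7) + 15 = pos 22 = 'w'
Result: dsqw

dsqw


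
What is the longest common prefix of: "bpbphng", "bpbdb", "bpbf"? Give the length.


Words: bpbphng, bpbdb, bpbf
  Position 0: all 'b' => match
  Position 1: all 'p' => match
  Position 2: all 'b' => match
  Position 3: ('p', 'd', 'f') => mismatch, stop
LCP = "bpb" (length 3)

3


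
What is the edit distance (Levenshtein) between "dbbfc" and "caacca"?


Computing edit distance: "dbbfc" -> "caacca"
DP table:
           c    a    a    c    c    a
      0    1    2    3    4    5    6
  d   1    1    2    3    4    5    6
  b   2    2    2    3    4    5    6
  b   3    3    3    3    4    5    6
  f   4    4    4    4    4    5    6
  c   5    4    5    5    4    4    5
Edit distance = dp[5][6] = 5

5


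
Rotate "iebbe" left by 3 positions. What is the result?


Input: "iebbe", rotate left by 3
First 3 characters: "ieb"
Remaining characters: "be"
Concatenate remaining + first: "be" + "ieb" = "beieb"

beieb


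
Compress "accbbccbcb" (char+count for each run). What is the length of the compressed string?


Input: accbbccbcb
Runs:
  'a' x 1 => "a1"
  'c' x 2 => "c2"
  'b' x 2 => "b2"
  'c' x 2 => "c2"
  'b' x 1 => "b1"
  'c' x 1 => "c1"
  'b' x 1 => "b1"
Compressed: "a1c2b2c2b1c1b1"
Compressed length: 14

14


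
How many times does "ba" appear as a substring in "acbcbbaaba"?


Searching for "ba" in "acbcbbaaba"
Scanning each position:
  Position 0: "ac" => no
  Position 1: "cb" => no
  Position 2: "bc" => no
  Position 3: "cb" => no
  Position 4: "bb" => no
  Position 5: "ba" => MATCH
  Position 6: "aa" => no
  Position 7: "ab" => no
  Position 8: "ba" => MATCH
Total occurrences: 2

2


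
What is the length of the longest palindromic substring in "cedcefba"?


Input: "cedcefba"
Checking substrings for palindromes:
  No multi-char palindromic substrings found
Longest palindromic substring: "c" with length 1

1


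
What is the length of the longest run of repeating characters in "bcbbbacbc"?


Input: "bcbbbacbc"
Scanning for longest run:
  Position 1 ('c'): new char, reset run to 1
  Position 2 ('b'): new char, reset run to 1
  Position 3 ('b'): continues run of 'b', length=2
  Position 4 ('b'): continues run of 'b', length=3
  Position 5 ('a'): new char, reset run to 1
  Position 6 ('c'): new char, reset run to 1
  Position 7 ('b'): new char, reset run to 1
  Position 8 ('c'): new char, reset run to 1
Longest run: 'b' with length 3

3


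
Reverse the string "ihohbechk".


Input: ihohbechk
Reading characters right to left:
  Position 8: 'k'
  Position 7: 'h'
  Position 6: 'c'
  Position 5: 'e'
  Position 4: 'b'
  Position 3: 'h'
  Position 2: 'o'
  Position 1: 'h'
  Position 0: 'i'
Reversed: khcebhohi

khcebhohi


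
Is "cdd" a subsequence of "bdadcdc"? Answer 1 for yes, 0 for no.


Check if "cdd" is a subsequence of "bdadcdc"
Greedy scan:
  Position 0 ('b'): no match needed
  Position 1 ('d'): no match needed
  Position 2 ('a'): no match needed
  Position 3 ('d'): no match needed
  Position 4 ('c'): matches sub[0] = 'c'
  Position 5 ('d'): matches sub[1] = 'd'
  Position 6 ('c'): no match needed
Only matched 2/3 characters => not a subsequence

0


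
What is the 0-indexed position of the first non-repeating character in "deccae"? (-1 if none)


Input: deccae
Character frequencies:
  'a': 1
  'c': 2
  'd': 1
  'e': 2
Scanning left to right for freq == 1:
  Position 0 ('d'): unique! => answer = 0

0


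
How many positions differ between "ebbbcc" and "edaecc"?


Comparing "ebbbcc" and "edaecc" position by position:
  Position 0: 'e' vs 'e' => same
  Position 1: 'b' vs 'd' => DIFFER
  Position 2: 'b' vs 'a' => DIFFER
  Position 3: 'b' vs 'e' => DIFFER
  Position 4: 'c' vs 'c' => same
  Position 5: 'c' vs 'c' => same
Positions that differ: 3

3


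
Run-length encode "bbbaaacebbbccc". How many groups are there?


Input: bbbaaacebbbccc
Scanning for consecutive runs:
  Group 1: 'b' x 3 (positions 0-2)
  Group 2: 'a' x 3 (positions 3-5)
  Group 3: 'c' x 1 (positions 6-6)
  Group 4: 'e' x 1 (positions 7-7)
  Group 5: 'b' x 3 (positions 8-10)
  Group 6: 'c' x 3 (positions 11-13)
Total groups: 6

6


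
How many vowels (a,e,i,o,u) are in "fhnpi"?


Input: fhnpi
Checking each character:
  'f' at position 0: consonant
  'h' at position 1: consonant
  'n' at position 2: consonant
  'p' at position 3: consonant
  'i' at position 4: vowel (running total: 1)
Total vowels: 1

1


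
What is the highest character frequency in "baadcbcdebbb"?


Input: baadcbcdebbb
Character counts:
  'a': 2
  'b': 5
  'c': 2
  'd': 2
  'e': 1
Maximum frequency: 5

5


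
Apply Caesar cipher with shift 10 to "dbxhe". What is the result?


Caesar cipher: shift "dbxhe" by 10
  'd' (pos 3) + 10 = pos 13 = 'n'
  'b' (pos 1) + 10 = pos 11 = 'l'
  'x' (pos 23) + 10 = pos 7 = 'h'
  'h' (pos 7) + 10 = pos 17 = 'r'
  'e' (pos 4) + 10 = pos 14 = 'o'
Result: nlhro

nlhro


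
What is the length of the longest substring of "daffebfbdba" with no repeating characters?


Input: "daffebfbdba"
Sliding window (track last position of each char):
  Position 0 ('d'): window [0,0] length 1 -- new best
  Position 1 ('a'): window [0,1] length 2 -- new best
  Position 2 ('f'): window [0,2] length 3 -- new best
  Position 3 ('f'): repeat (last at 2), move window start to 3
  Position 3 ('f'): window [3,3] length 1
  Position 4 ('e'): window [3,4] length 2
  Position 5 ('b'): window [3,5] length 3
  Position 6 ('f'): repeat (last at 3), move window start to 4
  Position 6 ('f'): window [4,6] length 3
  Position 7 ('b'): repeat (last at 5), move window start to 6
  Position 7 ('b'): window [6,7] length 2
  Position 8 ('d'): window [6,8] length 3
  Position 9 ('b'): repeat (last at 7), move window start to 8
  Position 9 ('b'): window [8,9] length 2
  Position 10 ('a'): window [8,10] length 3
Longest substring with no repeats: "daf" with length 3

3


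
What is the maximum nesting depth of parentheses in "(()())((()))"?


Input: "(()())((()))"
Tracking depth:
  Position 0 '(': depth becomes 1
  Position 1 '(': depth becomes 2
  Position 2 ')': depth becomes 1
  Position 3 '(': depth becomes 2
  Position 4 ')': depth becomes 1
  Position 5 ')': depth becomes 0
  Position 6 '(': depth becomes 1
  Position 7 '(': depth becomes 2
  Position 8 '(': depth becomes 3
  Position 9 ')': depth becomes 2
  Position 10 ')': depth becomes 1
  Position 11 ')': depth becomes 0
Maximum depth reached: 3

3


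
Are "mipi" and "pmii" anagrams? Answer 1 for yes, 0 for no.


Strings: "mipi", "pmii"
Sorted first:  iimp
Sorted second: iimp
Sorted forms match => anagrams

1


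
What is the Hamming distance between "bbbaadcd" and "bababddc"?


Comparing "bbbaadcd" and "bababddc" position by position:
  Position 0: 'b' vs 'b' => same
  Position 1: 'b' vs 'a' => differ
  Position 2: 'b' vs 'b' => same
  Position 3: 'a' vs 'a' => same
  Position 4: 'a' vs 'b' => differ
  Position 5: 'd' vs 'd' => same
  Position 6: 'c' vs 'd' => differ
  Position 7: 'd' vs 'c' => differ
Total differences (Hamming distance): 4

4


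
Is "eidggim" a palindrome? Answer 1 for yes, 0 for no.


Input: eidggim
Reversed: miggdie
  Compare pos 0 ('e') with pos 6 ('m'): MISMATCH
  Compare pos 1 ('i') with pos 5 ('i'): match
  Compare pos 2 ('d') with pos 4 ('g'): MISMATCH
Result: not a palindrome

0


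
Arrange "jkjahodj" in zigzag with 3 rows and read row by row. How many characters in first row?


Zigzag "jkjahodj" into 3 rows:
Placing characters:
  'j' => row 0
  'k' => row 1
  'j' => row 2
  'a' => row 1
  'h' => row 0
  'o' => row 1
  'd' => row 2
  'j' => row 1
Rows:
  Row 0: "jh"
  Row 1: "kaoj"
  Row 2: "jd"
First row length: 2

2


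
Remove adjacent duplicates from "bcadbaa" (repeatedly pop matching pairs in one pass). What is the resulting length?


Input: bcadbaa
Stack-based adjacent duplicate removal:
  Read 'b': push. Stack: b
  Read 'c': push. Stack: bc
  Read 'a': push. Stack: bca
  Read 'd': push. Stack: bcad
  Read 'b': push. Stack: bcadb
  Read 'a': push. Stack: bcadba
  Read 'a': matches stack top 'a' => pop. Stack: bcadb
Final stack: "bcadb" (length 5)

5


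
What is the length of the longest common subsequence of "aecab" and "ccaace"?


LCS of "aecab" and "ccaace"
DP table:
           c    c    a    a    c    e
      0    0    0    0    0    0    0
  a   0    0    0    1    1    1    1
  e   0    0    0    1    1    1    2
  c   0    1    1    1    1    2    2
  a   0    1    1    2    2    2    2
  b   0    1    1    2    2    2    2
LCS length = dp[5][6] = 2

2


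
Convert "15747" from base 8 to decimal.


Input: "15747" in base 8
Positional expansion:
  Digit '1' (value 1) x 8^4 = 4096
  Digit '5' (value 5) x 8^3 = 2560
  Digit '7' (value 7) x 8^2 = 448
  Digit '4' (value 4) x 8^1 = 32
  Digit '7' (value 7) x 8^0 = 7
Sum = 7143

7143


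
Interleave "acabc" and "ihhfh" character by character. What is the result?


Interleaving "acabc" and "ihhfh":
  Position 0: 'a' from first, 'i' from second => "ai"
  Position 1: 'c' from first, 'h' from second => "ch"
  Position 2: 'a' from first, 'h' from second => "ah"
  Position 3: 'b' from first, 'f' from second => "bf"
  Position 4: 'c' from first, 'h' from second => "ch"
Result: aichahbfch

aichahbfch


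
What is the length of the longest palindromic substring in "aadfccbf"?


Input: "aadfccbf"
Checking substrings for palindromes:
  [0:2] "aa" (len 2) => palindrome
  [4:6] "cc" (len 2) => palindrome
Longest palindromic substring: "aa" with length 2

2


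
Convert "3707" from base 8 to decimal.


Input: "3707" in base 8
Positional expansion:
  Digit '3' (value 3) x 8^3 = 1536
  Digit '7' (value 7) x 8^2 = 448
  Digit '0' (value 0) x 8^1 = 0
  Digit '7' (value 7) x 8^0 = 7
Sum = 1991

1991


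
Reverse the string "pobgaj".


Input: pobgaj
Reading characters right to left:
  Position 5: 'j'
  Position 4: 'a'
  Position 3: 'g'
  Position 2: 'b'
  Position 1: 'o'
  Position 0: 'p'
Reversed: jagbop

jagbop


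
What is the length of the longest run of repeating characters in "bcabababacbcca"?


Input: "bcabababacbcca"
Scanning for longest run:
  Position 1 ('c'): new char, reset run to 1
  Position 2 ('a'): new char, reset run to 1
  Position 3 ('b'): new char, reset run to 1
  Position 4 ('a'): new char, reset run to 1
  Position 5 ('b'): new char, reset run to 1
  Position 6 ('a'): new char, reset run to 1
  Position 7 ('b'): new char, reset run to 1
  Position 8 ('a'): new char, reset run to 1
  Position 9 ('c'): new char, reset run to 1
  Position 10 ('b'): new char, reset run to 1
  Position 11 ('c'): new char, reset run to 1
  Position 12 ('c'): continues run of 'c', length=2
  Position 13 ('a'): new char, reset run to 1
Longest run: 'c' with length 2

2


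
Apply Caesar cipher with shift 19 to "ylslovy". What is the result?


Caesar cipher: shift "ylslovy" by 19
  'y' (pos 24) + 19 = pos 17 = 'r'
  'l' (pos 11) + 19 = pos 4 = 'e'
  's' (pos 18) + 19 = pos 11 = 'l'
  'l' (pos 11) + 19 = pos 4 = 'e'
  'o' (pos 14) + 19 = pos 7 = 'h'
  'v' (pos 21) + 19 = pos 14 = 'o'
  'y' (pos 24) + 19 = pos 17 = 'r'
Result: relehor

relehor


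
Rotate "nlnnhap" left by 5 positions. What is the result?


Input: "nlnnhap", rotate left by 5
First 5 characters: "nlnnh"
Remaining characters: "ap"
Concatenate remaining + first: "ap" + "nlnnh" = "apnlnnh"

apnlnnh


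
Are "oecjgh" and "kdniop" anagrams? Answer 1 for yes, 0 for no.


Strings: "oecjgh", "kdniop"
Sorted first:  ceghjo
Sorted second: diknop
Differ at position 0: 'c' vs 'd' => not anagrams

0


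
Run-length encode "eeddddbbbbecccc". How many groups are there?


Input: eeddddbbbbecccc
Scanning for consecutive runs:
  Group 1: 'e' x 2 (positions 0-1)
  Group 2: 'd' x 4 (positions 2-5)
  Group 3: 'b' x 4 (positions 6-9)
  Group 4: 'e' x 1 (positions 10-10)
  Group 5: 'c' x 4 (positions 11-14)
Total groups: 5

5


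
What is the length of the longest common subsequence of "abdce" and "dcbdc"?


LCS of "abdce" and "dcbdc"
DP table:
           d    c    b    d    c
      0    0    0    0    0    0
  a   0    0    0    0    0    0
  b   0    0    0    1    1    1
  d   0    1    1    1    2    2
  c   0    1    2    2    2    3
  e   0    1    2    2    2    3
LCS length = dp[5][5] = 3

3


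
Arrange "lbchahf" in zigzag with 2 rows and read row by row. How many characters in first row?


Zigzag "lbchahf" into 2 rows:
Placing characters:
  'l' => row 0
  'b' => row 1
  'c' => row 0
  'h' => row 1
  'a' => row 0
  'h' => row 1
  'f' => row 0
Rows:
  Row 0: "lcaf"
  Row 1: "bhh"
First row length: 4

4


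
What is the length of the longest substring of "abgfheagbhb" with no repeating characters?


Input: "abgfheagbhb"
Sliding window (track last position of each char):
  Position 0 ('a'): window [0,0] length 1 -- new best
  Position 1 ('b'): window [0,1] length 2 -- new best
  Position 2 ('g'): window [0,2] length 3 -- new best
  Position 3 ('f'): window [0,3] length 4 -- new best
  Position 4 ('h'): window [0,4] length 5 -- new best
  Position 5 ('e'): window [0,5] length 6 -- new best
  Position 6 ('a'): repeat (last at 0), move window start to 1
  Position 6 ('a'): window [1,6] length 6
  Position 7 ('g'): repeat (last at 2), move window start to 3
  Position 7 ('g'): window [3,7] length 5
  Position 8 ('b'): window [3,8] length 6
  Position 9 ('h'): repeat (last at 4), move window start to 5
  Position 9 ('h'): window [5,9] length 5
  Position 10 ('b'): repeat (last at 8), move window start to 9
  Position 10 ('b'): window [9,10] length 2
Longest substring with no repeats: "abgfhe" with length 6

6


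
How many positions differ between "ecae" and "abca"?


Comparing "ecae" and "abca" position by position:
  Position 0: 'e' vs 'a' => DIFFER
  Position 1: 'c' vs 'b' => DIFFER
  Position 2: 'a' vs 'c' => DIFFER
  Position 3: 'e' vs 'a' => DIFFER
Positions that differ: 4

4


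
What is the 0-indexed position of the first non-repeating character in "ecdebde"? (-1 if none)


Input: ecdebde
Character frequencies:
  'b': 1
  'c': 1
  'd': 2
  'e': 3
Scanning left to right for freq == 1:
  Position 0 ('e'): freq=3, skip
  Position 1 ('c'): unique! => answer = 1

1


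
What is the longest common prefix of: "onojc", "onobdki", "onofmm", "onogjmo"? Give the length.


Words: onojc, onobdki, onofmm, onogjmo
  Position 0: all 'o' => match
  Position 1: all 'n' => match
  Position 2: all 'o' => match
  Position 3: ('j', 'b', 'f', 'g') => mismatch, stop
LCP = "ono" (length 3)

3


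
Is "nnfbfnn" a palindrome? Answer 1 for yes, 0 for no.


Input: nnfbfnn
Reversed: nnfbfnn
  Compare pos 0 ('n') with pos 6 ('n'): match
  Compare pos 1 ('n') with pos 5 ('n'): match
  Compare pos 2 ('f') with pos 4 ('f'): match
Result: palindrome

1


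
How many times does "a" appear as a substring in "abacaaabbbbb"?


Searching for "a" in "abacaaabbbbb"
Scanning each position:
  Position 0: "a" => MATCH
  Position 1: "b" => no
  Position 2: "a" => MATCH
  Position 3: "c" => no
  Position 4: "a" => MATCH
  Position 5: "a" => MATCH
  Position 6: "a" => MATCH
  Position 7: "b" => no
  Position 8: "b" => no
  Position 9: "b" => no
  Position 10: "b" => no
  Position 11: "b" => no
Total occurrences: 5

5


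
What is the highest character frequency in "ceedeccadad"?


Input: ceedeccadad
Character counts:
  'a': 2
  'c': 3
  'd': 3
  'e': 3
Maximum frequency: 3

3


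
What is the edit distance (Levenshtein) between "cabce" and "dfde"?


Computing edit distance: "cabce" -> "dfde"
DP table:
           d    f    d    e
      0    1    2    3    4
  c   1    1    2    3    4
  a   2    2    2    3    4
  b   3    3    3    3    4
  c   4    4    4    4    4
  e   5    5    5    5    4
Edit distance = dp[5][4] = 4

4


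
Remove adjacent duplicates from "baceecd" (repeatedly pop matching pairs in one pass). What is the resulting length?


Input: baceecd
Stack-based adjacent duplicate removal:
  Read 'b': push. Stack: b
  Read 'a': push. Stack: ba
  Read 'c': push. Stack: bac
  Read 'e': push. Stack: bace
  Read 'e': matches stack top 'e' => pop. Stack: bac
  Read 'c': matches stack top 'c' => pop. Stack: ba
  Read 'd': push. Stack: bad
Final stack: "bad" (length 3)

3


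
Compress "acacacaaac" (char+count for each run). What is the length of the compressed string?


Input: acacacaaac
Runs:
  'a' x 1 => "a1"
  'c' x 1 => "c1"
  'a' x 1 => "a1"
  'c' x 1 => "c1"
  'a' x 1 => "a1"
  'c' x 1 => "c1"
  'a' x 3 => "a3"
  'c' x 1 => "c1"
Compressed: "a1c1a1c1a1c1a3c1"
Compressed length: 16

16


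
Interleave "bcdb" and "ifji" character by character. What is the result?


Interleaving "bcdb" and "ifji":
  Position 0: 'b' from first, 'i' from second => "bi"
  Position 1: 'c' from first, 'f' from second => "cf"
  Position 2: 'd' from first, 'j' from second => "dj"
  Position 3: 'b' from first, 'i' from second => "bi"
Result: bicfdjbi

bicfdjbi


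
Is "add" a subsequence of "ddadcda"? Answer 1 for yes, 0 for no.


Check if "add" is a subsequence of "ddadcda"
Greedy scan:
  Position 0 ('d'): no match needed
  Position 1 ('d'): no match needed
  Position 2 ('a'): matches sub[0] = 'a'
  Position 3 ('d'): matches sub[1] = 'd'
  Position 4 ('c'): no match needed
  Position 5 ('d'): matches sub[2] = 'd'
  Position 6 ('a'): no match needed
All 3 characters matched => is a subsequence

1


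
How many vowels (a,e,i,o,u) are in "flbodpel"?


Input: flbodpel
Checking each character:
  'f' at position 0: consonant
  'l' at position 1: consonant
  'b' at position 2: consonant
  'o' at position 3: vowel (running total: 1)
  'd' at position 4: consonant
  'p' at position 5: consonant
  'e' at position 6: vowel (running total: 2)
  'l' at position 7: consonant
Total vowels: 2

2


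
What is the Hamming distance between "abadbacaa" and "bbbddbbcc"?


Comparing "abadbacaa" and "bbbddbbcc" position by position:
  Position 0: 'a' vs 'b' => differ
  Position 1: 'b' vs 'b' => same
  Position 2: 'a' vs 'b' => differ
  Position 3: 'd' vs 'd' => same
  Position 4: 'b' vs 'd' => differ
  Position 5: 'a' vs 'b' => differ
  Position 6: 'c' vs 'b' => differ
  Position 7: 'a' vs 'c' => differ
  Position 8: 'a' vs 'c' => differ
Total differences (Hamming distance): 7

7


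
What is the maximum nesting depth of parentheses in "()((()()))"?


Input: "()((()()))"
Tracking depth:
  Position 0 '(': depth becomes 1
  Position 1 ')': depth becomes 0
  Position 2 '(': depth becomes 1
  Position 3 '(': depth becomes 2
  Position 4 '(': depth becomes 3
  Position 5 ')': depth becomes 2
  Position 6 '(': depth becomes 3
  Position 7 ')': depth becomes 2
  Position 8 ')': depth becomes 1
  Position 9 ')': depth becomes 0
Maximum depth reached: 3

3


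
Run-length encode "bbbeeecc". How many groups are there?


Input: bbbeeecc
Scanning for consecutive runs:
  Group 1: 'b' x 3 (positions 0-2)
  Group 2: 'e' x 3 (positions 3-5)
  Group 3: 'c' x 2 (positions 6-7)
Total groups: 3

3


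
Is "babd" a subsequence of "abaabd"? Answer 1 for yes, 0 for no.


Check if "babd" is a subsequence of "abaabd"
Greedy scan:
  Position 0 ('a'): no match needed
  Position 1 ('b'): matches sub[0] = 'b'
  Position 2 ('a'): matches sub[1] = 'a'
  Position 3 ('a'): no match needed
  Position 4 ('b'): matches sub[2] = 'b'
  Position 5 ('d'): matches sub[3] = 'd'
All 4 characters matched => is a subsequence

1


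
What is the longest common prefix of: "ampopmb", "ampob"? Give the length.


Words: ampopmb, ampob
  Position 0: all 'a' => match
  Position 1: all 'm' => match
  Position 2: all 'p' => match
  Position 3: all 'o' => match
  Position 4: ('p', 'b') => mismatch, stop
LCP = "ampo" (length 4)

4


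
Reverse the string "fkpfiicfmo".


Input: fkpfiicfmo
Reading characters right to left:
  Position 9: 'o'
  Position 8: 'm'
  Position 7: 'f'
  Position 6: 'c'
  Position 5: 'i'
  Position 4: 'i'
  Position 3: 'f'
  Position 2: 'p'
  Position 1: 'k'
  Position 0: 'f'
Reversed: omfciifpkf

omfciifpkf


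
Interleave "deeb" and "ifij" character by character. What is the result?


Interleaving "deeb" and "ifij":
  Position 0: 'd' from first, 'i' from second => "di"
  Position 1: 'e' from first, 'f' from second => "ef"
  Position 2: 'e' from first, 'i' from second => "ei"
  Position 3: 'b' from first, 'j' from second => "bj"
Result: diefeibj

diefeibj


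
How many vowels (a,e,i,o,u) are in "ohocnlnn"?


Input: ohocnlnn
Checking each character:
  'o' at position 0: vowel (running total: 1)
  'h' at position 1: consonant
  'o' at position 2: vowel (running total: 2)
  'c' at position 3: consonant
  'n' at position 4: consonant
  'l' at position 5: consonant
  'n' at position 6: consonant
  'n' at position 7: consonant
Total vowels: 2

2


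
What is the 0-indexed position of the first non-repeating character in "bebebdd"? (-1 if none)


Input: bebebdd
Character frequencies:
  'b': 3
  'd': 2
  'e': 2
Scanning left to right for freq == 1:
  Position 0 ('b'): freq=3, skip
  Position 1 ('e'): freq=2, skip
  Position 2 ('b'): freq=3, skip
  Position 3 ('e'): freq=2, skip
  Position 4 ('b'): freq=3, skip
  Position 5 ('d'): freq=2, skip
  Position 6 ('d'): freq=2, skip
  No unique character found => answer = -1

-1


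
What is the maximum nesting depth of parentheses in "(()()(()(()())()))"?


Input: "(()()(()(()())()))"
Tracking depth:
  Position 0 '(': depth becomes 1
  Position 1 '(': depth becomes 2
  Position 2 ')': depth becomes 1
  Position 3 '(': depth becomes 2
  Position 4 ')': depth becomes 1
  Position 5 '(': depth becomes 2
  Position 6 '(': depth becomes 3
  Position 7 ')': depth becomes 2
  Position 8 '(': depth becomes 3
  Position 9 '(': depth becomes 4
  Position 10 ')': depth becomes 3
  Position 11 '(': depth becomes 4
  Position 12 ')': depth becomes 3
  Position 13 ')': depth becomes 2
  Position 14 '(': depth becomes 3
  Position 15 ')': depth becomes 2
  Position 16 ')': depth becomes 1
  Position 17 ')': depth becomes 0
Maximum depth reached: 4

4


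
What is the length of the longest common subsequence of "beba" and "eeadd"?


LCS of "beba" and "eeadd"
DP table:
           e    e    a    d    d
      0    0    0    0    0    0
  b   0    0    0    0    0    0
  e   0    1    1    1    1    1
  b   0    1    1    1    1    1
  a   0    1    1    2    2    2
LCS length = dp[4][5] = 2

2


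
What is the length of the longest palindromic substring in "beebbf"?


Input: "beebbf"
Checking substrings for palindromes:
  [0:4] "beeb" (len 4) => palindrome
  [1:3] "ee" (len 2) => palindrome
  [3:5] "bb" (len 2) => palindrome
Longest palindromic substring: "beeb" with length 4

4


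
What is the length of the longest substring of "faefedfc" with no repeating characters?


Input: "faefedfc"
Sliding window (track last position of each char):
  Position 0 ('f'): window [0,0] length 1 -- new best
  Position 1 ('a'): window [0,1] length 2 -- new best
  Position 2 ('e'): window [0,2] length 3 -- new best
  Position 3 ('f'): repeat (last at 0), move window start to 1
  Position 3 ('f'): window [1,3] length 3
  Position 4 ('e'): repeat (last at 2), move window start to 3
  Position 4 ('e'): window [3,4] length 2
  Position 5 ('d'): window [3,5] length 3
  Position 6 ('f'): repeat (last at 3), move window start to 4
  Position 6 ('f'): window [4,6] length 3
  Position 7 ('c'): window [4,7] length 4 -- new best
Longest substring with no repeats: "edfc" with length 4

4


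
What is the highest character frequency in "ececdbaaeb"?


Input: ececdbaaeb
Character counts:
  'a': 2
  'b': 2
  'c': 2
  'd': 1
  'e': 3
Maximum frequency: 3

3


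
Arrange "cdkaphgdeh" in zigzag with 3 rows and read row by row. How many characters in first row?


Zigzag "cdkaphgdeh" into 3 rows:
Placing characters:
  'c' => row 0
  'd' => row 1
  'k' => row 2
  'a' => row 1
  'p' => row 0
  'h' => row 1
  'g' => row 2
  'd' => row 1
  'e' => row 0
  'h' => row 1
Rows:
  Row 0: "cpe"
  Row 1: "dahdh"
  Row 2: "kg"
First row length: 3

3


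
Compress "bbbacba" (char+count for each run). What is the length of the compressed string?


Input: bbbacba
Runs:
  'b' x 3 => "b3"
  'a' x 1 => "a1"
  'c' x 1 => "c1"
  'b' x 1 => "b1"
  'a' x 1 => "a1"
Compressed: "b3a1c1b1a1"
Compressed length: 10

10


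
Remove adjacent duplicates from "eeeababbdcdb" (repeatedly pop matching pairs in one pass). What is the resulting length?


Input: eeeababbdcdb
Stack-based adjacent duplicate removal:
  Read 'e': push. Stack: e
  Read 'e': matches stack top 'e' => pop. Stack: (empty)
  Read 'e': push. Stack: e
  Read 'a': push. Stack: ea
  Read 'b': push. Stack: eab
  Read 'a': push. Stack: eaba
  Read 'b': push. Stack: eabab
  Read 'b': matches stack top 'b' => pop. Stack: eaba
  Read 'd': push. Stack: eabad
  Read 'c': push. Stack: eabadc
  Read 'd': push. Stack: eabadcd
  Read 'b': push. Stack: eabadcdb
Final stack: "eabadcdb" (length 8)

8


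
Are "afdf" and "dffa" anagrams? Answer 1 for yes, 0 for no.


Strings: "afdf", "dffa"
Sorted first:  adff
Sorted second: adff
Sorted forms match => anagrams

1


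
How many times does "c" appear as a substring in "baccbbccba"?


Searching for "c" in "baccbbccba"
Scanning each position:
  Position 0: "b" => no
  Position 1: "a" => no
  Position 2: "c" => MATCH
  Position 3: "c" => MATCH
  Position 4: "b" => no
  Position 5: "b" => no
  Position 6: "c" => MATCH
  Position 7: "c" => MATCH
  Position 8: "b" => no
  Position 9: "a" => no
Total occurrences: 4

4


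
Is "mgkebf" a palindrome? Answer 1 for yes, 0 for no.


Input: mgkebf
Reversed: fbekgm
  Compare pos 0 ('m') with pos 5 ('f'): MISMATCH
  Compare pos 1 ('g') with pos 4 ('b'): MISMATCH
  Compare pos 2 ('k') with pos 3 ('e'): MISMATCH
Result: not a palindrome

0


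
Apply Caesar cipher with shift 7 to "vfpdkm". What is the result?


Caesar cipher: shift "vfpdkm" by 7
  'v' (pos 21) + 7 = pos 2 = 'c'
  'f' (pos 5) + 7 = pos 12 = 'm'
  'p' (pos 15) + 7 = pos 22 = 'w'
  'd' (pos 3) + 7 = pos 10 = 'k'
  'k' (pos 10) + 7 = pos 17 = 'r'
  'm' (pos 12) + 7 = pos 19 = 't'
Result: cmwkrt

cmwkrt


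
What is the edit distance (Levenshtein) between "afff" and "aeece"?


Computing edit distance: "afff" -> "aeece"
DP table:
           a    e    e    c    e
      0    1    2    3    4    5
  a   1    0    1    2    3    4
  f   2    1    1    2    3    4
  f   3    2    2    2    3    4
  f   4    3    3    3    3    4
Edit distance = dp[4][5] = 4

4


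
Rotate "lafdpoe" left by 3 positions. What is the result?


Input: "lafdpoe", rotate left by 3
First 3 characters: "laf"
Remaining characters: "dpoe"
Concatenate remaining + first: "dpoe" + "laf" = "dpoelaf"

dpoelaf


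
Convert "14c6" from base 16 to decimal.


Input: "14c6" in base 16
Positional expansion:
  Digit '1' (value 1) x 16^3 = 4096
  Digit '4' (value 4) x 16^2 = 1024
  Digit 'c' (value 12) x 16^1 = 192
  Digit '6' (value 6) x 16^0 = 6
Sum = 5318

5318


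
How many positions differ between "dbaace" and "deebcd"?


Comparing "dbaace" and "deebcd" position by position:
  Position 0: 'd' vs 'd' => same
  Position 1: 'b' vs 'e' => DIFFER
  Position 2: 'a' vs 'e' => DIFFER
  Position 3: 'a' vs 'b' => DIFFER
  Position 4: 'c' vs 'c' => same
  Position 5: 'e' vs 'd' => DIFFER
Positions that differ: 4

4


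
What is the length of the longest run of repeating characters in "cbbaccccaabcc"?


Input: "cbbaccccaabcc"
Scanning for longest run:
  Position 1 ('b'): new char, reset run to 1
  Position 2 ('b'): continues run of 'b', length=2
  Position 3 ('a'): new char, reset run to 1
  Position 4 ('c'): new char, reset run to 1
  Position 5 ('c'): continues run of 'c', length=2
  Position 6 ('c'): continues run of 'c', length=3
  Position 7 ('c'): continues run of 'c', length=4
  Position 8 ('a'): new char, reset run to 1
  Position 9 ('a'): continues run of 'a', length=2
  Position 10 ('b'): new char, reset run to 1
  Position 11 ('c'): new char, reset run to 1
  Position 12 ('c'): continues run of 'c', length=2
Longest run: 'c' with length 4

4


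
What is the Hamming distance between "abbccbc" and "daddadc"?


Comparing "abbccbc" and "daddadc" position by position:
  Position 0: 'a' vs 'd' => differ
  Position 1: 'b' vs 'a' => differ
  Position 2: 'b' vs 'd' => differ
  Position 3: 'c' vs 'd' => differ
  Position 4: 'c' vs 'a' => differ
  Position 5: 'b' vs 'd' => differ
  Position 6: 'c' vs 'c' => same
Total differences (Hamming distance): 6

6


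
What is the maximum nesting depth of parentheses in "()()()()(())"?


Input: "()()()()(())"
Tracking depth:
  Position 0 '(': depth becomes 1
  Position 1 ')': depth becomes 0
  Position 2 '(': depth becomes 1
  Position 3 ')': depth becomes 0
  Position 4 '(': depth becomes 1
  Position 5 ')': depth becomes 0
  Position 6 '(': depth becomes 1
  Position 7 ')': depth becomes 0
  Position 8 '(': depth becomes 1
  Position 9 '(': depth becomes 2
  Position 10 ')': depth becomes 1
  Position 11 ')': depth becomes 0
Maximum depth reached: 2

2


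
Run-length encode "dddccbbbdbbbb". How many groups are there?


Input: dddccbbbdbbbb
Scanning for consecutive runs:
  Group 1: 'd' x 3 (positions 0-2)
  Group 2: 'c' x 2 (positions 3-4)
  Group 3: 'b' x 3 (positions 5-7)
  Group 4: 'd' x 1 (positions 8-8)
  Group 5: 'b' x 4 (positions 9-12)
Total groups: 5

5


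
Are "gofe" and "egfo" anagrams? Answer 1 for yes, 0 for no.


Strings: "gofe", "egfo"
Sorted first:  efgo
Sorted second: efgo
Sorted forms match => anagrams

1


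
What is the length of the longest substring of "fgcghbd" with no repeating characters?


Input: "fgcghbd"
Sliding window (track last position of each char):
  Position 0 ('f'): window [0,0] length 1 -- new best
  Position 1 ('g'): window [0,1] length 2 -- new best
  Position 2 ('c'): window [0,2] length 3 -- new best
  Position 3 ('g'): repeat (last at 1), move window start to 2
  Position 3 ('g'): window [2,3] length 2
  Position 4 ('h'): window [2,4] length 3
  Position 5 ('b'): window [2,5] length 4 -- new best
  Position 6 ('d'): window [2,6] length 5 -- new best
Longest substring with no repeats: "cghbd" with length 5

5


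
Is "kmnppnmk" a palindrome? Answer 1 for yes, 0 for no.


Input: kmnppnmk
Reversed: kmnppnmk
  Compare pos 0 ('k') with pos 7 ('k'): match
  Compare pos 1 ('m') with pos 6 ('m'): match
  Compare pos 2 ('n') with pos 5 ('n'): match
  Compare pos 3 ('p') with pos 4 ('p'): match
Result: palindrome

1


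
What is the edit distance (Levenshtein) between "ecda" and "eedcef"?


Computing edit distance: "ecda" -> "eedcef"
DP table:
           e    e    d    c    e    f
      0    1    2    3    4    5    6
  e   1    0    1    2    3    4    5
  c   2    1    1    2    2    3    4
  d   3    2    2    1    2    3    4
  a   4    3    3    2    2    3    4
Edit distance = dp[4][6] = 4

4


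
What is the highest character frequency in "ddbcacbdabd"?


Input: ddbcacbdabd
Character counts:
  'a': 2
  'b': 3
  'c': 2
  'd': 4
Maximum frequency: 4

4


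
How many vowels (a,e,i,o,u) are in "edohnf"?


Input: edohnf
Checking each character:
  'e' at position 0: vowel (running total: 1)
  'd' at position 1: consonant
  'o' at position 2: vowel (running total: 2)
  'h' at position 3: consonant
  'n' at position 4: consonant
  'f' at position 5: consonant
Total vowels: 2

2


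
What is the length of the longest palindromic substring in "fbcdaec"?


Input: "fbcdaec"
Checking substrings for palindromes:
  No multi-char palindromic substrings found
Longest palindromic substring: "f" with length 1

1
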